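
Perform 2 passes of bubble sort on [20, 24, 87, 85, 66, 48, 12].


Initial: [20, 24, 87, 85, 66, 48, 12]
Pass 1: [20, 24, 85, 66, 48, 12, 87] (4 swaps)
Pass 2: [20, 24, 66, 48, 12, 85, 87] (3 swaps)

After 2 passes: [20, 24, 66, 48, 12, 85, 87]


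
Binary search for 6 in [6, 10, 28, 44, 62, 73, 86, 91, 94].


Step 1: lo=0, hi=8, mid=4, val=62
Step 2: lo=0, hi=3, mid=1, val=10
Step 3: lo=0, hi=0, mid=0, val=6

Found at index 0


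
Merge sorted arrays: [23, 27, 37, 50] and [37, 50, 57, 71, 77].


Take 23 from A
Take 27 from A
Take 37 from A
Take 37 from B
Take 50 from A

Merged: [23, 27, 37, 37, 50, 50, 57, 71, 77]


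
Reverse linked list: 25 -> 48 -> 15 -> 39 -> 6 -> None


Step 1: curr=25, set curr.next=prev(None) | reversed so far: 25
Step 2: curr=48, set curr.next=prev(25) | reversed so far: 48 -> 25
Step 3: curr=15, set curr.next=prev(48) | reversed so far: 15 -> 48 -> 25
Step 4: curr=39, set curr.next=prev(15) | reversed so far: 39 -> 15 -> 48 -> 25
Step 5: curr=6, set curr.next=prev(39) | reversed so far: 6 -> 39 -> 15 -> 48 -> 25

6 -> 39 -> 15 -> 48 -> 25 -> None


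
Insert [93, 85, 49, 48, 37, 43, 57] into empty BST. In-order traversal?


Insert 93: root
Insert 85: L from 93
Insert 49: L from 93 -> L from 85
Insert 48: L from 93 -> L from 85 -> L from 49
Insert 37: L from 93 -> L from 85 -> L from 49 -> L from 48
Insert 43: L from 93 -> L from 85 -> L from 49 -> L from 48 -> R from 37
Insert 57: L from 93 -> L from 85 -> R from 49

In-order: [37, 43, 48, 49, 57, 85, 93]


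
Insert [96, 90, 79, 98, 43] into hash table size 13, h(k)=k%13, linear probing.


Insert 96: h=5 -> slot 5
Insert 90: h=12 -> slot 12
Insert 79: h=1 -> slot 1
Insert 98: h=7 -> slot 7
Insert 43: h=4 -> slot 4

Table: [None, 79, None, None, 43, 96, None, 98, None, None, None, None, 90]


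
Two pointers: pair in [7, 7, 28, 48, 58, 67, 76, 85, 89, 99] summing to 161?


lo=0(7)+hi=9(99)=106
lo=1(7)+hi=9(99)=106
lo=2(28)+hi=9(99)=127
lo=3(48)+hi=9(99)=147
lo=4(58)+hi=9(99)=157
lo=5(67)+hi=9(99)=166
lo=5(67)+hi=8(89)=156
lo=6(76)+hi=8(89)=165
lo=6(76)+hi=7(85)=161

Yes: 76+85=161


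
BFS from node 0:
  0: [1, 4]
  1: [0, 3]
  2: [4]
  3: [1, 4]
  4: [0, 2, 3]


Visit 0, enqueue [1, 4]
Visit 1, enqueue [3]
Visit 4, enqueue [2]
Visit 3, enqueue []
Visit 2, enqueue []

BFS order: [0, 1, 4, 3, 2]


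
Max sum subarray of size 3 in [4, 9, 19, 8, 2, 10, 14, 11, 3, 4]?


[0:3]: 32
[1:4]: 36
[2:5]: 29
[3:6]: 20
[4:7]: 26
[5:8]: 35
[6:9]: 28
[7:10]: 18

Max: 36 at [1:4]


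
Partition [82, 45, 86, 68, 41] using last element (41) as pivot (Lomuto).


Pivot: 41
Place pivot at 0: [41, 45, 86, 68, 82]

Partitioned: [41, 45, 86, 68, 82]


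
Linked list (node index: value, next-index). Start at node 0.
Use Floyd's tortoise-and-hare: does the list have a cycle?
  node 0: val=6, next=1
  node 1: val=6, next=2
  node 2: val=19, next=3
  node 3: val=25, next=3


Floyd's tortoise (slow, +1) and hare (fast, +2):
  init: slow=0, fast=0
  step 1: slow=1, fast=2
  step 2: slow=2, fast=3
  step 3: slow=3, fast=3
  slow == fast at node 3: cycle detected

Cycle: yes


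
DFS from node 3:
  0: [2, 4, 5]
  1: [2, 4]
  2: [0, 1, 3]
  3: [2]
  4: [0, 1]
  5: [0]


Visit 3, push [2]
Visit 2, push [1, 0]
Visit 0, push [5, 4]
Visit 4, push [1]
Visit 1, push []
Visit 5, push []

DFS order: [3, 2, 0, 4, 1, 5]


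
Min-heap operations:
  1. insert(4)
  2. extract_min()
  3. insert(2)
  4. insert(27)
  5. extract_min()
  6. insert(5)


insert(4) -> [4]
extract_min()->4, []
insert(2) -> [2]
insert(27) -> [2, 27]
extract_min()->2, [27]
insert(5) -> [5, 27]

Final heap: [5, 27]


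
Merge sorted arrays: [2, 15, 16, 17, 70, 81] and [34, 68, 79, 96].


Take 2 from A
Take 15 from A
Take 16 from A
Take 17 from A
Take 34 from B
Take 68 from B
Take 70 from A
Take 79 from B
Take 81 from A

Merged: [2, 15, 16, 17, 34, 68, 70, 79, 81, 96]


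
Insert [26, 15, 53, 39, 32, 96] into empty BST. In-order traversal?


Insert 26: root
Insert 15: L from 26
Insert 53: R from 26
Insert 39: R from 26 -> L from 53
Insert 32: R from 26 -> L from 53 -> L from 39
Insert 96: R from 26 -> R from 53

In-order: [15, 26, 32, 39, 53, 96]


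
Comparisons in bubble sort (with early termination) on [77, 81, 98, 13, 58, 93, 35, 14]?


Algorithm: bubble sort (with early termination)
Input: [77, 81, 98, 13, 58, 93, 35, 14]
Sorted: [13, 14, 35, 58, 77, 81, 93, 98]

28


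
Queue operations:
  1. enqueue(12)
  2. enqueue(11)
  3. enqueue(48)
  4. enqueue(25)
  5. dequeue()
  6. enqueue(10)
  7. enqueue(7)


enqueue(12) -> [12]
enqueue(11) -> [12, 11]
enqueue(48) -> [12, 11, 48]
enqueue(25) -> [12, 11, 48, 25]
dequeue()->12, [11, 48, 25]
enqueue(10) -> [11, 48, 25, 10]
enqueue(7) -> [11, 48, 25, 10, 7]

Final queue: [11, 48, 25, 10, 7]


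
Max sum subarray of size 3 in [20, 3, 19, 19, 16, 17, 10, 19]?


[0:3]: 42
[1:4]: 41
[2:5]: 54
[3:6]: 52
[4:7]: 43
[5:8]: 46

Max: 54 at [2:5]


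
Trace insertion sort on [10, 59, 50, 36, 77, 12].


Initial: [10, 59, 50, 36, 77, 12]
Insert 59: [10, 59, 50, 36, 77, 12]
Insert 50: [10, 50, 59, 36, 77, 12]
Insert 36: [10, 36, 50, 59, 77, 12]
Insert 77: [10, 36, 50, 59, 77, 12]
Insert 12: [10, 12, 36, 50, 59, 77]

Sorted: [10, 12, 36, 50, 59, 77]


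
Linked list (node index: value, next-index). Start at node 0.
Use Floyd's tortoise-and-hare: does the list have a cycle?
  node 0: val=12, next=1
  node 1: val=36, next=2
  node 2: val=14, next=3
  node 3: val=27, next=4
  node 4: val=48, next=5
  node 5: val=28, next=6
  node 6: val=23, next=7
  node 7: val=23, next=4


Floyd's tortoise (slow, +1) and hare (fast, +2):
  init: slow=0, fast=0
  step 1: slow=1, fast=2
  step 2: slow=2, fast=4
  step 3: slow=3, fast=6
  step 4: slow=4, fast=4
  slow == fast at node 4: cycle detected

Cycle: yes


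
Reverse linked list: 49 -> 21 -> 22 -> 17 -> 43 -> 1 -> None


Step 1: curr=49, set curr.next=prev(None) | reversed so far: 49
Step 2: curr=21, set curr.next=prev(49) | reversed so far: 21 -> 49
Step 3: curr=22, set curr.next=prev(21) | reversed so far: 22 -> 21 -> 49
Step 4: curr=17, set curr.next=prev(22) | reversed so far: 17 -> 22 -> 21 -> 49
Step 5: curr=43, set curr.next=prev(17) | reversed so far: 43 -> 17 -> 22 -> 21 -> 49
Step 6: curr=1, set curr.next=prev(43) | reversed so far: 1 -> 43 -> 17 -> 22 -> 21 -> 49

1 -> 43 -> 17 -> 22 -> 21 -> 49 -> None


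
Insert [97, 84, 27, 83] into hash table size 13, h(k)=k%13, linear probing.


Insert 97: h=6 -> slot 6
Insert 84: h=6, 1 probes -> slot 7
Insert 27: h=1 -> slot 1
Insert 83: h=5 -> slot 5

Table: [None, 27, None, None, None, 83, 97, 84, None, None, None, None, None]


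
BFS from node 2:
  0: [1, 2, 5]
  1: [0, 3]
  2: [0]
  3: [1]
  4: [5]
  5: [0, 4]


Visit 2, enqueue [0]
Visit 0, enqueue [1, 5]
Visit 1, enqueue [3]
Visit 5, enqueue [4]
Visit 3, enqueue []
Visit 4, enqueue []

BFS order: [2, 0, 1, 5, 3, 4]


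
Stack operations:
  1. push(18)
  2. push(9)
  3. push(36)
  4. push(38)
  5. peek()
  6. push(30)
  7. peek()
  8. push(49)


push(18) -> [18]
push(9) -> [18, 9]
push(36) -> [18, 9, 36]
push(38) -> [18, 9, 36, 38]
peek()->38
push(30) -> [18, 9, 36, 38, 30]
peek()->30
push(49) -> [18, 9, 36, 38, 30, 49]

Final stack: [18, 9, 36, 38, 30, 49]


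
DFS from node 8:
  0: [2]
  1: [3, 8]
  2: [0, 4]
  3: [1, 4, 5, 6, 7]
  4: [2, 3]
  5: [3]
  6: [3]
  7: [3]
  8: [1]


Visit 8, push [1]
Visit 1, push [3]
Visit 3, push [7, 6, 5, 4]
Visit 4, push [2]
Visit 2, push [0]
Visit 0, push []
Visit 5, push []
Visit 6, push []
Visit 7, push []

DFS order: [8, 1, 3, 4, 2, 0, 5, 6, 7]


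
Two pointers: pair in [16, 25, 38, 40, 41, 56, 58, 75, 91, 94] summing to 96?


lo=0(16)+hi=9(94)=110
lo=0(16)+hi=8(91)=107
lo=0(16)+hi=7(75)=91
lo=1(25)+hi=7(75)=100
lo=1(25)+hi=6(58)=83
lo=2(38)+hi=6(58)=96

Yes: 38+58=96


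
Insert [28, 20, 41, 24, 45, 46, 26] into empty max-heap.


Insert 28: [28]
Insert 20: [28, 20]
Insert 41: [41, 20, 28]
Insert 24: [41, 24, 28, 20]
Insert 45: [45, 41, 28, 20, 24]
Insert 46: [46, 41, 45, 20, 24, 28]
Insert 26: [46, 41, 45, 20, 24, 28, 26]

Final heap: [46, 41, 45, 20, 24, 28, 26]


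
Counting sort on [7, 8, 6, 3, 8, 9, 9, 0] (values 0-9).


Input: [7, 8, 6, 3, 8, 9, 9, 0]
Counts: [1, 0, 0, 1, 0, 0, 1, 1, 2, 2]

Sorted: [0, 3, 6, 7, 8, 8, 9, 9]


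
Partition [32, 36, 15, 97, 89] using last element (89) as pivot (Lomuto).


Pivot: 89
  32 <= 89: advance i (no swap)
  36 <= 89: advance i (no swap)
  15 <= 89: advance i (no swap)
Place pivot at 3: [32, 36, 15, 89, 97]

Partitioned: [32, 36, 15, 89, 97]


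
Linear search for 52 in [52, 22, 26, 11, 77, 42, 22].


i=0: 52==52 found!

Found at 0, 1 comps


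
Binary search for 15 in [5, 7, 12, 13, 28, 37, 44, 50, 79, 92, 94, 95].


Step 1: lo=0, hi=11, mid=5, val=37
Step 2: lo=0, hi=4, mid=2, val=12
Step 3: lo=3, hi=4, mid=3, val=13
Step 4: lo=4, hi=4, mid=4, val=28

Not found


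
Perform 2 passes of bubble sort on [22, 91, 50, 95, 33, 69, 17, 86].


Initial: [22, 91, 50, 95, 33, 69, 17, 86]
Pass 1: [22, 50, 91, 33, 69, 17, 86, 95] (5 swaps)
Pass 2: [22, 50, 33, 69, 17, 86, 91, 95] (4 swaps)

After 2 passes: [22, 50, 33, 69, 17, 86, 91, 95]


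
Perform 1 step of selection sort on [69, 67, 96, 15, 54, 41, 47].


Initial: [69, 67, 96, 15, 54, 41, 47]
Step 1: min=15 at 3
  Swap: [15, 67, 96, 69, 54, 41, 47]

After 1 step: [15, 67, 96, 69, 54, 41, 47]


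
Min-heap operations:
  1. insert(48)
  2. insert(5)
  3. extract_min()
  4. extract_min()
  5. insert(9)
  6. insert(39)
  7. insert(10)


insert(48) -> [48]
insert(5) -> [5, 48]
extract_min()->5, [48]
extract_min()->48, []
insert(9) -> [9]
insert(39) -> [9, 39]
insert(10) -> [9, 39, 10]

Final heap: [9, 39, 10]


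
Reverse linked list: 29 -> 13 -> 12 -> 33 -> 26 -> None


Step 1: curr=29, set curr.next=prev(None) | reversed so far: 29
Step 2: curr=13, set curr.next=prev(29) | reversed so far: 13 -> 29
Step 3: curr=12, set curr.next=prev(13) | reversed so far: 12 -> 13 -> 29
Step 4: curr=33, set curr.next=prev(12) | reversed so far: 33 -> 12 -> 13 -> 29
Step 5: curr=26, set curr.next=prev(33) | reversed so far: 26 -> 33 -> 12 -> 13 -> 29

26 -> 33 -> 12 -> 13 -> 29 -> None


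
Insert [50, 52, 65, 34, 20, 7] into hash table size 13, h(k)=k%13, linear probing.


Insert 50: h=11 -> slot 11
Insert 52: h=0 -> slot 0
Insert 65: h=0, 1 probes -> slot 1
Insert 34: h=8 -> slot 8
Insert 20: h=7 -> slot 7
Insert 7: h=7, 2 probes -> slot 9

Table: [52, 65, None, None, None, None, None, 20, 34, 7, None, 50, None]


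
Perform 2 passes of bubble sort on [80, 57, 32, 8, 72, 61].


Initial: [80, 57, 32, 8, 72, 61]
Pass 1: [57, 32, 8, 72, 61, 80] (5 swaps)
Pass 2: [32, 8, 57, 61, 72, 80] (3 swaps)

After 2 passes: [32, 8, 57, 61, 72, 80]


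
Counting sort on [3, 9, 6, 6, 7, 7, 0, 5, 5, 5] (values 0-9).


Input: [3, 9, 6, 6, 7, 7, 0, 5, 5, 5]
Counts: [1, 0, 0, 1, 0, 3, 2, 2, 0, 1]

Sorted: [0, 3, 5, 5, 5, 6, 6, 7, 7, 9]


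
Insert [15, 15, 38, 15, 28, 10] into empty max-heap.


Insert 15: [15]
Insert 15: [15, 15]
Insert 38: [38, 15, 15]
Insert 15: [38, 15, 15, 15]
Insert 28: [38, 28, 15, 15, 15]
Insert 10: [38, 28, 15, 15, 15, 10]

Final heap: [38, 28, 15, 15, 15, 10]


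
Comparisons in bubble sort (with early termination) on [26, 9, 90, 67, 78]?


Algorithm: bubble sort (with early termination)
Input: [26, 9, 90, 67, 78]
Sorted: [9, 26, 67, 78, 90]

7


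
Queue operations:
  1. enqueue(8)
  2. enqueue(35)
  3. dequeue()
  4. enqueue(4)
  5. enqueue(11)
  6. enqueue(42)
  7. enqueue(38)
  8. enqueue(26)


enqueue(8) -> [8]
enqueue(35) -> [8, 35]
dequeue()->8, [35]
enqueue(4) -> [35, 4]
enqueue(11) -> [35, 4, 11]
enqueue(42) -> [35, 4, 11, 42]
enqueue(38) -> [35, 4, 11, 42, 38]
enqueue(26) -> [35, 4, 11, 42, 38, 26]

Final queue: [35, 4, 11, 42, 38, 26]


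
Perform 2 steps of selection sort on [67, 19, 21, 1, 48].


Initial: [67, 19, 21, 1, 48]
Step 1: min=1 at 3
  Swap: [1, 19, 21, 67, 48]
Step 2: min=19 at 1
  Swap: [1, 19, 21, 67, 48]

After 2 steps: [1, 19, 21, 67, 48]


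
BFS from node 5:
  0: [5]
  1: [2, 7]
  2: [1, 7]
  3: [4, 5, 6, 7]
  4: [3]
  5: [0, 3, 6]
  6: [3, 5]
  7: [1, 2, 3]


Visit 5, enqueue [0, 3, 6]
Visit 0, enqueue []
Visit 3, enqueue [4, 7]
Visit 6, enqueue []
Visit 4, enqueue []
Visit 7, enqueue [1, 2]
Visit 1, enqueue []
Visit 2, enqueue []

BFS order: [5, 0, 3, 6, 4, 7, 1, 2]


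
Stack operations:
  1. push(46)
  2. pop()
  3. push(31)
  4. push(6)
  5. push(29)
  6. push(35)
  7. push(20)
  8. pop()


push(46) -> [46]
pop()->46, []
push(31) -> [31]
push(6) -> [31, 6]
push(29) -> [31, 6, 29]
push(35) -> [31, 6, 29, 35]
push(20) -> [31, 6, 29, 35, 20]
pop()->20, [31, 6, 29, 35]

Final stack: [31, 6, 29, 35]


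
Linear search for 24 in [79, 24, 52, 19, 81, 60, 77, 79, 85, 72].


i=0: 79!=24
i=1: 24==24 found!

Found at 1, 2 comps


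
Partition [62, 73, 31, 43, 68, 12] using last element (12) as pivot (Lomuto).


Pivot: 12
Place pivot at 0: [12, 73, 31, 43, 68, 62]

Partitioned: [12, 73, 31, 43, 68, 62]


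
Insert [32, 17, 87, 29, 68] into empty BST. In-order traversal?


Insert 32: root
Insert 17: L from 32
Insert 87: R from 32
Insert 29: L from 32 -> R from 17
Insert 68: R from 32 -> L from 87

In-order: [17, 29, 32, 68, 87]


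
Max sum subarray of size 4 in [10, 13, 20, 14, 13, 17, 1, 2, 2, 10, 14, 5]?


[0:4]: 57
[1:5]: 60
[2:6]: 64
[3:7]: 45
[4:8]: 33
[5:9]: 22
[6:10]: 15
[7:11]: 28
[8:12]: 31

Max: 64 at [2:6]


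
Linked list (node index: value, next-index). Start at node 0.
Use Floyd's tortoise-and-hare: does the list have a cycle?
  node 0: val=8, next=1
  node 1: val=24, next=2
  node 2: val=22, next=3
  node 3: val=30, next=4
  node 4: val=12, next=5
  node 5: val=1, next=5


Floyd's tortoise (slow, +1) and hare (fast, +2):
  init: slow=0, fast=0
  step 1: slow=1, fast=2
  step 2: slow=2, fast=4
  step 3: slow=3, fast=5
  step 4: slow=4, fast=5
  step 5: slow=5, fast=5
  slow == fast at node 5: cycle detected

Cycle: yes


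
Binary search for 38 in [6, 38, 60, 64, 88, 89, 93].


Step 1: lo=0, hi=6, mid=3, val=64
Step 2: lo=0, hi=2, mid=1, val=38

Found at index 1


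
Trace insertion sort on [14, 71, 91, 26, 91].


Initial: [14, 71, 91, 26, 91]
Insert 71: [14, 71, 91, 26, 91]
Insert 91: [14, 71, 91, 26, 91]
Insert 26: [14, 26, 71, 91, 91]
Insert 91: [14, 26, 71, 91, 91]

Sorted: [14, 26, 71, 91, 91]


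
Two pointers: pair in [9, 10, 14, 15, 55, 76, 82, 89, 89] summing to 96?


lo=0(9)+hi=8(89)=98
lo=0(9)+hi=7(89)=98
lo=0(9)+hi=6(82)=91
lo=1(10)+hi=6(82)=92
lo=2(14)+hi=6(82)=96

Yes: 14+82=96


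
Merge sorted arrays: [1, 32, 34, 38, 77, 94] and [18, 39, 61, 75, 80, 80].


Take 1 from A
Take 18 from B
Take 32 from A
Take 34 from A
Take 38 from A
Take 39 from B
Take 61 from B
Take 75 from B
Take 77 from A
Take 80 from B
Take 80 from B

Merged: [1, 18, 32, 34, 38, 39, 61, 75, 77, 80, 80, 94]


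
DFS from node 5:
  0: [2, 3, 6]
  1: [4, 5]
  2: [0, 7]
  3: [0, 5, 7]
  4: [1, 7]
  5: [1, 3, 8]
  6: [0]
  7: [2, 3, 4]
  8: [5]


Visit 5, push [8, 3, 1]
Visit 1, push [4]
Visit 4, push [7]
Visit 7, push [3, 2]
Visit 2, push [0]
Visit 0, push [6, 3]
Visit 3, push []
Visit 6, push []
Visit 8, push []

DFS order: [5, 1, 4, 7, 2, 0, 3, 6, 8]


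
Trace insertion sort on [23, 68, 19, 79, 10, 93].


Initial: [23, 68, 19, 79, 10, 93]
Insert 68: [23, 68, 19, 79, 10, 93]
Insert 19: [19, 23, 68, 79, 10, 93]
Insert 79: [19, 23, 68, 79, 10, 93]
Insert 10: [10, 19, 23, 68, 79, 93]
Insert 93: [10, 19, 23, 68, 79, 93]

Sorted: [10, 19, 23, 68, 79, 93]


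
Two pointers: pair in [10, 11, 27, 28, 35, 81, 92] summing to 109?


lo=0(10)+hi=6(92)=102
lo=1(11)+hi=6(92)=103
lo=2(27)+hi=6(92)=119
lo=2(27)+hi=5(81)=108
lo=3(28)+hi=5(81)=109

Yes: 28+81=109


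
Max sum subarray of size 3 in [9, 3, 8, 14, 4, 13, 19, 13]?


[0:3]: 20
[1:4]: 25
[2:5]: 26
[3:6]: 31
[4:7]: 36
[5:8]: 45

Max: 45 at [5:8]


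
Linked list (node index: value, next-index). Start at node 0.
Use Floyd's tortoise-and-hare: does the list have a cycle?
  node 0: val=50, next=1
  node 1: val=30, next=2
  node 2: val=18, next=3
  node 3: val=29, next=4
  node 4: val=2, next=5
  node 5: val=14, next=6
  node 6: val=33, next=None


Floyd's tortoise (slow, +1) and hare (fast, +2):
  init: slow=0, fast=0
  step 1: slow=1, fast=2
  step 2: slow=2, fast=4
  step 3: slow=3, fast=6
  step 4: fast -> None, no cycle

Cycle: no


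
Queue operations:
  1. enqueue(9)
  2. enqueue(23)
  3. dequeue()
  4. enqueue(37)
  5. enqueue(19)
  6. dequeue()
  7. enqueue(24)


enqueue(9) -> [9]
enqueue(23) -> [9, 23]
dequeue()->9, [23]
enqueue(37) -> [23, 37]
enqueue(19) -> [23, 37, 19]
dequeue()->23, [37, 19]
enqueue(24) -> [37, 19, 24]

Final queue: [37, 19, 24]


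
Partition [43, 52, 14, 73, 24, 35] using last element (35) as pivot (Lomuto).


Pivot: 35
  14 <= 35: swap -> [14, 52, 43, 73, 24, 35]
  24 <= 35: swap -> [14, 24, 43, 73, 52, 35]
Place pivot at 2: [14, 24, 35, 73, 52, 43]

Partitioned: [14, 24, 35, 73, 52, 43]


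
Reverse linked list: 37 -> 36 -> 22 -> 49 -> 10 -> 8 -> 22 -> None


Step 1: curr=37, set curr.next=prev(None) | reversed so far: 37
Step 2: curr=36, set curr.next=prev(37) | reversed so far: 36 -> 37
Step 3: curr=22, set curr.next=prev(36) | reversed so far: 22 -> 36 -> 37
Step 4: curr=49, set curr.next=prev(22) | reversed so far: 49 -> 22 -> 36 -> 37
Step 5: curr=10, set curr.next=prev(49) | reversed so far: 10 -> 49 -> 22 -> 36 -> 37
Step 6: curr=8, set curr.next=prev(10) | reversed so far: 8 -> 10 -> 49 -> 22 -> 36 -> 37
Step 7: curr=22, set curr.next=prev(8) | reversed so far: 22 -> 8 -> 10 -> 49 -> 22 -> 36 -> 37

22 -> 8 -> 10 -> 49 -> 22 -> 36 -> 37 -> None


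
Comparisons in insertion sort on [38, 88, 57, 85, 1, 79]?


Algorithm: insertion sort
Input: [38, 88, 57, 85, 1, 79]
Sorted: [1, 38, 57, 79, 85, 88]

12


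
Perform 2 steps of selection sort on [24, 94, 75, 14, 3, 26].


Initial: [24, 94, 75, 14, 3, 26]
Step 1: min=3 at 4
  Swap: [3, 94, 75, 14, 24, 26]
Step 2: min=14 at 3
  Swap: [3, 14, 75, 94, 24, 26]

After 2 steps: [3, 14, 75, 94, 24, 26]


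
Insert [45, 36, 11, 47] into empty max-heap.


Insert 45: [45]
Insert 36: [45, 36]
Insert 11: [45, 36, 11]
Insert 47: [47, 45, 11, 36]

Final heap: [47, 45, 11, 36]


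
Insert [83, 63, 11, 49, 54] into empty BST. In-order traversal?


Insert 83: root
Insert 63: L from 83
Insert 11: L from 83 -> L from 63
Insert 49: L from 83 -> L from 63 -> R from 11
Insert 54: L from 83 -> L from 63 -> R from 11 -> R from 49

In-order: [11, 49, 54, 63, 83]


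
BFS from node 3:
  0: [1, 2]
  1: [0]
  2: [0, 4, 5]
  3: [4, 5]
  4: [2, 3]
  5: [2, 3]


Visit 3, enqueue [4, 5]
Visit 4, enqueue [2]
Visit 5, enqueue []
Visit 2, enqueue [0]
Visit 0, enqueue [1]
Visit 1, enqueue []

BFS order: [3, 4, 5, 2, 0, 1]


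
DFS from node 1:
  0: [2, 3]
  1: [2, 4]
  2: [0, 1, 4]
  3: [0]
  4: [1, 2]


Visit 1, push [4, 2]
Visit 2, push [4, 0]
Visit 0, push [3]
Visit 3, push []
Visit 4, push []

DFS order: [1, 2, 0, 3, 4]


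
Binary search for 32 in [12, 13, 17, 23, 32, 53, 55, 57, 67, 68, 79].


Step 1: lo=0, hi=10, mid=5, val=53
Step 2: lo=0, hi=4, mid=2, val=17
Step 3: lo=3, hi=4, mid=3, val=23
Step 4: lo=4, hi=4, mid=4, val=32

Found at index 4


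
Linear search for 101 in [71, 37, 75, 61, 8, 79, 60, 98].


i=0: 71!=101
i=1: 37!=101
i=2: 75!=101
i=3: 61!=101
i=4: 8!=101
i=5: 79!=101
i=6: 60!=101
i=7: 98!=101

Not found, 8 comps


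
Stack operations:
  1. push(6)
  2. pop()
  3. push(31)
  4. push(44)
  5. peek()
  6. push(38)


push(6) -> [6]
pop()->6, []
push(31) -> [31]
push(44) -> [31, 44]
peek()->44
push(38) -> [31, 44, 38]

Final stack: [31, 44, 38]


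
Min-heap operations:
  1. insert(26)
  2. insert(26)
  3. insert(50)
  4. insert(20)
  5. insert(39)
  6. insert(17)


insert(26) -> [26]
insert(26) -> [26, 26]
insert(50) -> [26, 26, 50]
insert(20) -> [20, 26, 50, 26]
insert(39) -> [20, 26, 50, 26, 39]
insert(17) -> [17, 26, 20, 26, 39, 50]

Final heap: [17, 26, 20, 26, 39, 50]


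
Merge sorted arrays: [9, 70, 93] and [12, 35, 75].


Take 9 from A
Take 12 from B
Take 35 from B
Take 70 from A
Take 75 from B

Merged: [9, 12, 35, 70, 75, 93]


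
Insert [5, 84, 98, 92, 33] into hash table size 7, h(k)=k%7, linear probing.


Insert 5: h=5 -> slot 5
Insert 84: h=0 -> slot 0
Insert 98: h=0, 1 probes -> slot 1
Insert 92: h=1, 1 probes -> slot 2
Insert 33: h=5, 1 probes -> slot 6

Table: [84, 98, 92, None, None, 5, 33]


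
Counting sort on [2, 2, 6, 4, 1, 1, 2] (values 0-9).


Input: [2, 2, 6, 4, 1, 1, 2]
Counts: [0, 2, 3, 0, 1, 0, 1, 0, 0, 0]

Sorted: [1, 1, 2, 2, 2, 4, 6]


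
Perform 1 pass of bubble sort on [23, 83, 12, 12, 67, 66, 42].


Initial: [23, 83, 12, 12, 67, 66, 42]
Pass 1: [23, 12, 12, 67, 66, 42, 83] (5 swaps)

After 1 pass: [23, 12, 12, 67, 66, 42, 83]


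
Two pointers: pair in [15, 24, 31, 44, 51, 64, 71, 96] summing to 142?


lo=0(15)+hi=7(96)=111
lo=1(24)+hi=7(96)=120
lo=2(31)+hi=7(96)=127
lo=3(44)+hi=7(96)=140
lo=4(51)+hi=7(96)=147
lo=4(51)+hi=6(71)=122
lo=5(64)+hi=6(71)=135

No pair found


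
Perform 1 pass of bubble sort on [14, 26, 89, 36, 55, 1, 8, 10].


Initial: [14, 26, 89, 36, 55, 1, 8, 10]
Pass 1: [14, 26, 36, 55, 1, 8, 10, 89] (5 swaps)

After 1 pass: [14, 26, 36, 55, 1, 8, 10, 89]


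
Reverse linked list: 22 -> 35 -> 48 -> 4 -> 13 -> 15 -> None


Step 1: curr=22, set curr.next=prev(None) | reversed so far: 22
Step 2: curr=35, set curr.next=prev(22) | reversed so far: 35 -> 22
Step 3: curr=48, set curr.next=prev(35) | reversed so far: 48 -> 35 -> 22
Step 4: curr=4, set curr.next=prev(48) | reversed so far: 4 -> 48 -> 35 -> 22
Step 5: curr=13, set curr.next=prev(4) | reversed so far: 13 -> 4 -> 48 -> 35 -> 22
Step 6: curr=15, set curr.next=prev(13) | reversed so far: 15 -> 13 -> 4 -> 48 -> 35 -> 22

15 -> 13 -> 4 -> 48 -> 35 -> 22 -> None


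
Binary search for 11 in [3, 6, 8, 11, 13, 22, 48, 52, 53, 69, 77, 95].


Step 1: lo=0, hi=11, mid=5, val=22
Step 2: lo=0, hi=4, mid=2, val=8
Step 3: lo=3, hi=4, mid=3, val=11

Found at index 3


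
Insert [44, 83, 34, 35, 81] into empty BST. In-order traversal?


Insert 44: root
Insert 83: R from 44
Insert 34: L from 44
Insert 35: L from 44 -> R from 34
Insert 81: R from 44 -> L from 83

In-order: [34, 35, 44, 81, 83]


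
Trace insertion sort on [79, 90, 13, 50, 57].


Initial: [79, 90, 13, 50, 57]
Insert 90: [79, 90, 13, 50, 57]
Insert 13: [13, 79, 90, 50, 57]
Insert 50: [13, 50, 79, 90, 57]
Insert 57: [13, 50, 57, 79, 90]

Sorted: [13, 50, 57, 79, 90]


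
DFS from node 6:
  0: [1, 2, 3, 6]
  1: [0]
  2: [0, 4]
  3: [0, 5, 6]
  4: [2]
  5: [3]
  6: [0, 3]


Visit 6, push [3, 0]
Visit 0, push [3, 2, 1]
Visit 1, push []
Visit 2, push [4]
Visit 4, push []
Visit 3, push [5]
Visit 5, push []

DFS order: [6, 0, 1, 2, 4, 3, 5]


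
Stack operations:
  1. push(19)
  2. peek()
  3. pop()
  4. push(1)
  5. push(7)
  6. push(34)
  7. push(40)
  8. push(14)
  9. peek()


push(19) -> [19]
peek()->19
pop()->19, []
push(1) -> [1]
push(7) -> [1, 7]
push(34) -> [1, 7, 34]
push(40) -> [1, 7, 34, 40]
push(14) -> [1, 7, 34, 40, 14]
peek()->14

Final stack: [1, 7, 34, 40, 14]


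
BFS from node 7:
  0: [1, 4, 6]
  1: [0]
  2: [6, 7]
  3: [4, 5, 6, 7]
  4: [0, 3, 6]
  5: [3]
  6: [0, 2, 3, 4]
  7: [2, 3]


Visit 7, enqueue [2, 3]
Visit 2, enqueue [6]
Visit 3, enqueue [4, 5]
Visit 6, enqueue [0]
Visit 4, enqueue []
Visit 5, enqueue []
Visit 0, enqueue [1]
Visit 1, enqueue []

BFS order: [7, 2, 3, 6, 4, 5, 0, 1]


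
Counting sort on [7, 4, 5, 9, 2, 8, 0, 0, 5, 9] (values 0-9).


Input: [7, 4, 5, 9, 2, 8, 0, 0, 5, 9]
Counts: [2, 0, 1, 0, 1, 2, 0, 1, 1, 2]

Sorted: [0, 0, 2, 4, 5, 5, 7, 8, 9, 9]


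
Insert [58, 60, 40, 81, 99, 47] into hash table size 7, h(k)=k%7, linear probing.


Insert 58: h=2 -> slot 2
Insert 60: h=4 -> slot 4
Insert 40: h=5 -> slot 5
Insert 81: h=4, 2 probes -> slot 6
Insert 99: h=1 -> slot 1
Insert 47: h=5, 2 probes -> slot 0

Table: [47, 99, 58, None, 60, 40, 81]


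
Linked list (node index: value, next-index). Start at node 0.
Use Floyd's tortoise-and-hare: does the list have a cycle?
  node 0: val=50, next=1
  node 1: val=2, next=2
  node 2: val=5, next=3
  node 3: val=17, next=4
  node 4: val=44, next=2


Floyd's tortoise (slow, +1) and hare (fast, +2):
  init: slow=0, fast=0
  step 1: slow=1, fast=2
  step 2: slow=2, fast=4
  step 3: slow=3, fast=3
  slow == fast at node 3: cycle detected

Cycle: yes


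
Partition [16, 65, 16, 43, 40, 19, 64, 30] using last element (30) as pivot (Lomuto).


Pivot: 30
  16 <= 30: advance i (no swap)
  16 <= 30: swap -> [16, 16, 65, 43, 40, 19, 64, 30]
  19 <= 30: swap -> [16, 16, 19, 43, 40, 65, 64, 30]
Place pivot at 3: [16, 16, 19, 30, 40, 65, 64, 43]

Partitioned: [16, 16, 19, 30, 40, 65, 64, 43]


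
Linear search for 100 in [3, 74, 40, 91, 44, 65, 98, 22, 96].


i=0: 3!=100
i=1: 74!=100
i=2: 40!=100
i=3: 91!=100
i=4: 44!=100
i=5: 65!=100
i=6: 98!=100
i=7: 22!=100
i=8: 96!=100

Not found, 9 comps


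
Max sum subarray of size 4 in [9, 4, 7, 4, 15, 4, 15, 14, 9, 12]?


[0:4]: 24
[1:5]: 30
[2:6]: 30
[3:7]: 38
[4:8]: 48
[5:9]: 42
[6:10]: 50

Max: 50 at [6:10]


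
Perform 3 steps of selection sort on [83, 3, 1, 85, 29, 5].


Initial: [83, 3, 1, 85, 29, 5]
Step 1: min=1 at 2
  Swap: [1, 3, 83, 85, 29, 5]
Step 2: min=3 at 1
  Swap: [1, 3, 83, 85, 29, 5]
Step 3: min=5 at 5
  Swap: [1, 3, 5, 85, 29, 83]

After 3 steps: [1, 3, 5, 85, 29, 83]


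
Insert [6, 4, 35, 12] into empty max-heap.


Insert 6: [6]
Insert 4: [6, 4]
Insert 35: [35, 4, 6]
Insert 12: [35, 12, 6, 4]

Final heap: [35, 12, 6, 4]


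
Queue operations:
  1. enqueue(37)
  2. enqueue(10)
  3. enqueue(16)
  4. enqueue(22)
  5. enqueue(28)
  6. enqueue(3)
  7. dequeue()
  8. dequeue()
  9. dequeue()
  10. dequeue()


enqueue(37) -> [37]
enqueue(10) -> [37, 10]
enqueue(16) -> [37, 10, 16]
enqueue(22) -> [37, 10, 16, 22]
enqueue(28) -> [37, 10, 16, 22, 28]
enqueue(3) -> [37, 10, 16, 22, 28, 3]
dequeue()->37, [10, 16, 22, 28, 3]
dequeue()->10, [16, 22, 28, 3]
dequeue()->16, [22, 28, 3]
dequeue()->22, [28, 3]

Final queue: [28, 3]


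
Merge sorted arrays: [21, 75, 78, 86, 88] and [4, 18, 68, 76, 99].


Take 4 from B
Take 18 from B
Take 21 from A
Take 68 from B
Take 75 from A
Take 76 from B
Take 78 from A
Take 86 from A
Take 88 from A

Merged: [4, 18, 21, 68, 75, 76, 78, 86, 88, 99]


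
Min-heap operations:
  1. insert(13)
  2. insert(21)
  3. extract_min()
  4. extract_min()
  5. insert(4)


insert(13) -> [13]
insert(21) -> [13, 21]
extract_min()->13, [21]
extract_min()->21, []
insert(4) -> [4]

Final heap: [4]


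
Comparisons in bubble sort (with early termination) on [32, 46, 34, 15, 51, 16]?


Algorithm: bubble sort (with early termination)
Input: [32, 46, 34, 15, 51, 16]
Sorted: [15, 16, 32, 34, 46, 51]

15


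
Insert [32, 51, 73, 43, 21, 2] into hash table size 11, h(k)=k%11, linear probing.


Insert 32: h=10 -> slot 10
Insert 51: h=7 -> slot 7
Insert 73: h=7, 1 probes -> slot 8
Insert 43: h=10, 1 probes -> slot 0
Insert 21: h=10, 2 probes -> slot 1
Insert 2: h=2 -> slot 2

Table: [43, 21, 2, None, None, None, None, 51, 73, None, 32]


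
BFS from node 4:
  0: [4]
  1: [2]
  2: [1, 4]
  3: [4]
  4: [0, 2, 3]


Visit 4, enqueue [0, 2, 3]
Visit 0, enqueue []
Visit 2, enqueue [1]
Visit 3, enqueue []
Visit 1, enqueue []

BFS order: [4, 0, 2, 3, 1]


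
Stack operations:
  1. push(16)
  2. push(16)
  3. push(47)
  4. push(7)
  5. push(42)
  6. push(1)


push(16) -> [16]
push(16) -> [16, 16]
push(47) -> [16, 16, 47]
push(7) -> [16, 16, 47, 7]
push(42) -> [16, 16, 47, 7, 42]
push(1) -> [16, 16, 47, 7, 42, 1]

Final stack: [16, 16, 47, 7, 42, 1]


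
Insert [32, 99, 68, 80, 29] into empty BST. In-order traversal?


Insert 32: root
Insert 99: R from 32
Insert 68: R from 32 -> L from 99
Insert 80: R from 32 -> L from 99 -> R from 68
Insert 29: L from 32

In-order: [29, 32, 68, 80, 99]


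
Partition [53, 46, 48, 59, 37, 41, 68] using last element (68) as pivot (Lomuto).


Pivot: 68
  53 <= 68: advance i (no swap)
  46 <= 68: advance i (no swap)
  48 <= 68: advance i (no swap)
  59 <= 68: advance i (no swap)
  37 <= 68: advance i (no swap)
  41 <= 68: advance i (no swap)
Place pivot at 6: [53, 46, 48, 59, 37, 41, 68]

Partitioned: [53, 46, 48, 59, 37, 41, 68]


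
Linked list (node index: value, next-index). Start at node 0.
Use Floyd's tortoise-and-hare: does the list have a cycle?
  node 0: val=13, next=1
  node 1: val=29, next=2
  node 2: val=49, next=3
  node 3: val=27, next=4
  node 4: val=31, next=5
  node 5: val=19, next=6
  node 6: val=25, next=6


Floyd's tortoise (slow, +1) and hare (fast, +2):
  init: slow=0, fast=0
  step 1: slow=1, fast=2
  step 2: slow=2, fast=4
  step 3: slow=3, fast=6
  step 4: slow=4, fast=6
  step 5: slow=5, fast=6
  step 6: slow=6, fast=6
  slow == fast at node 6: cycle detected

Cycle: yes


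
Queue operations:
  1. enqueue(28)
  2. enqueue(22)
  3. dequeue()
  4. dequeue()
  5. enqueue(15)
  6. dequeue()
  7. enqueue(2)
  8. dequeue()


enqueue(28) -> [28]
enqueue(22) -> [28, 22]
dequeue()->28, [22]
dequeue()->22, []
enqueue(15) -> [15]
dequeue()->15, []
enqueue(2) -> [2]
dequeue()->2, []

Final queue: []


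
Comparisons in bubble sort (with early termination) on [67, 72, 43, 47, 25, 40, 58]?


Algorithm: bubble sort (with early termination)
Input: [67, 72, 43, 47, 25, 40, 58]
Sorted: [25, 40, 43, 47, 58, 67, 72]

20


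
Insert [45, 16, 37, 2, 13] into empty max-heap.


Insert 45: [45]
Insert 16: [45, 16]
Insert 37: [45, 16, 37]
Insert 2: [45, 16, 37, 2]
Insert 13: [45, 16, 37, 2, 13]

Final heap: [45, 16, 37, 2, 13]


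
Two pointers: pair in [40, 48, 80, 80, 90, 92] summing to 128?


lo=0(40)+hi=5(92)=132
lo=0(40)+hi=4(90)=130
lo=0(40)+hi=3(80)=120
lo=1(48)+hi=3(80)=128

Yes: 48+80=128


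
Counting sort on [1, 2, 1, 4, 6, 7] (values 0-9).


Input: [1, 2, 1, 4, 6, 7]
Counts: [0, 2, 1, 0, 1, 0, 1, 1, 0, 0]

Sorted: [1, 1, 2, 4, 6, 7]


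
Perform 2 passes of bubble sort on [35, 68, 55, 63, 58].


Initial: [35, 68, 55, 63, 58]
Pass 1: [35, 55, 63, 58, 68] (3 swaps)
Pass 2: [35, 55, 58, 63, 68] (1 swaps)

After 2 passes: [35, 55, 58, 63, 68]


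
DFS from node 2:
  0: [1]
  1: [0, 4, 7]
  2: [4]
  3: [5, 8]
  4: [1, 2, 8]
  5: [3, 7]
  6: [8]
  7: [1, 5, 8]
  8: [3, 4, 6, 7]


Visit 2, push [4]
Visit 4, push [8, 1]
Visit 1, push [7, 0]
Visit 0, push []
Visit 7, push [8, 5]
Visit 5, push [3]
Visit 3, push [8]
Visit 8, push [6]
Visit 6, push []

DFS order: [2, 4, 1, 0, 7, 5, 3, 8, 6]


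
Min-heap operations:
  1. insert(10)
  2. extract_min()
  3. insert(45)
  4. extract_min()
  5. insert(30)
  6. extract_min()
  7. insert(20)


insert(10) -> [10]
extract_min()->10, []
insert(45) -> [45]
extract_min()->45, []
insert(30) -> [30]
extract_min()->30, []
insert(20) -> [20]

Final heap: [20]


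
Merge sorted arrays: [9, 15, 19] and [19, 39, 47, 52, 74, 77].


Take 9 from A
Take 15 from A
Take 19 from A

Merged: [9, 15, 19, 19, 39, 47, 52, 74, 77]


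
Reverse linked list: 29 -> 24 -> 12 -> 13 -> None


Step 1: curr=29, set curr.next=prev(None) | reversed so far: 29
Step 2: curr=24, set curr.next=prev(29) | reversed so far: 24 -> 29
Step 3: curr=12, set curr.next=prev(24) | reversed so far: 12 -> 24 -> 29
Step 4: curr=13, set curr.next=prev(12) | reversed so far: 13 -> 12 -> 24 -> 29

13 -> 12 -> 24 -> 29 -> None


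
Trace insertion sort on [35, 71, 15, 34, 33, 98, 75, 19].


Initial: [35, 71, 15, 34, 33, 98, 75, 19]
Insert 71: [35, 71, 15, 34, 33, 98, 75, 19]
Insert 15: [15, 35, 71, 34, 33, 98, 75, 19]
Insert 34: [15, 34, 35, 71, 33, 98, 75, 19]
Insert 33: [15, 33, 34, 35, 71, 98, 75, 19]
Insert 98: [15, 33, 34, 35, 71, 98, 75, 19]
Insert 75: [15, 33, 34, 35, 71, 75, 98, 19]
Insert 19: [15, 19, 33, 34, 35, 71, 75, 98]

Sorted: [15, 19, 33, 34, 35, 71, 75, 98]


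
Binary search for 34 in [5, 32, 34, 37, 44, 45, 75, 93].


Step 1: lo=0, hi=7, mid=3, val=37
Step 2: lo=0, hi=2, mid=1, val=32
Step 3: lo=2, hi=2, mid=2, val=34

Found at index 2


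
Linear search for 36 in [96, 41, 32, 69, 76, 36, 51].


i=0: 96!=36
i=1: 41!=36
i=2: 32!=36
i=3: 69!=36
i=4: 76!=36
i=5: 36==36 found!

Found at 5, 6 comps


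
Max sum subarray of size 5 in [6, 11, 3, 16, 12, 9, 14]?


[0:5]: 48
[1:6]: 51
[2:7]: 54

Max: 54 at [2:7]


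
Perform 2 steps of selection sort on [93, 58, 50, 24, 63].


Initial: [93, 58, 50, 24, 63]
Step 1: min=24 at 3
  Swap: [24, 58, 50, 93, 63]
Step 2: min=50 at 2
  Swap: [24, 50, 58, 93, 63]

After 2 steps: [24, 50, 58, 93, 63]


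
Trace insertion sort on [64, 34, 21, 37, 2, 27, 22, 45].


Initial: [64, 34, 21, 37, 2, 27, 22, 45]
Insert 34: [34, 64, 21, 37, 2, 27, 22, 45]
Insert 21: [21, 34, 64, 37, 2, 27, 22, 45]
Insert 37: [21, 34, 37, 64, 2, 27, 22, 45]
Insert 2: [2, 21, 34, 37, 64, 27, 22, 45]
Insert 27: [2, 21, 27, 34, 37, 64, 22, 45]
Insert 22: [2, 21, 22, 27, 34, 37, 64, 45]
Insert 45: [2, 21, 22, 27, 34, 37, 45, 64]

Sorted: [2, 21, 22, 27, 34, 37, 45, 64]


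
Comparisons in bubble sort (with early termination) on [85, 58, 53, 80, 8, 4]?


Algorithm: bubble sort (with early termination)
Input: [85, 58, 53, 80, 8, 4]
Sorted: [4, 8, 53, 58, 80, 85]

15


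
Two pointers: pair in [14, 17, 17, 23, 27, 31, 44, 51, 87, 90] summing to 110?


lo=0(14)+hi=9(90)=104
lo=1(17)+hi=9(90)=107
lo=2(17)+hi=9(90)=107
lo=3(23)+hi=9(90)=113
lo=3(23)+hi=8(87)=110

Yes: 23+87=110


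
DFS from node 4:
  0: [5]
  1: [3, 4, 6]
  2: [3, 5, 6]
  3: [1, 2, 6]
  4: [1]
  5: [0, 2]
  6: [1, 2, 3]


Visit 4, push [1]
Visit 1, push [6, 3]
Visit 3, push [6, 2]
Visit 2, push [6, 5]
Visit 5, push [0]
Visit 0, push []
Visit 6, push []

DFS order: [4, 1, 3, 2, 5, 0, 6]


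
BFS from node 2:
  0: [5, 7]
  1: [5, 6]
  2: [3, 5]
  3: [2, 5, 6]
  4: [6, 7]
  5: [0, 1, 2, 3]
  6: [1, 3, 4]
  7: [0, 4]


Visit 2, enqueue [3, 5]
Visit 3, enqueue [6]
Visit 5, enqueue [0, 1]
Visit 6, enqueue [4]
Visit 0, enqueue [7]
Visit 1, enqueue []
Visit 4, enqueue []
Visit 7, enqueue []

BFS order: [2, 3, 5, 6, 0, 1, 4, 7]


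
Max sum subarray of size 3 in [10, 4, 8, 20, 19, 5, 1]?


[0:3]: 22
[1:4]: 32
[2:5]: 47
[3:6]: 44
[4:7]: 25

Max: 47 at [2:5]


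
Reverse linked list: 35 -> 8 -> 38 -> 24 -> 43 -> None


Step 1: curr=35, set curr.next=prev(None) | reversed so far: 35
Step 2: curr=8, set curr.next=prev(35) | reversed so far: 8 -> 35
Step 3: curr=38, set curr.next=prev(8) | reversed so far: 38 -> 8 -> 35
Step 4: curr=24, set curr.next=prev(38) | reversed so far: 24 -> 38 -> 8 -> 35
Step 5: curr=43, set curr.next=prev(24) | reversed so far: 43 -> 24 -> 38 -> 8 -> 35

43 -> 24 -> 38 -> 8 -> 35 -> None


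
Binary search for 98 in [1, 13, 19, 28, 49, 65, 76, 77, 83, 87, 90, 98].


Step 1: lo=0, hi=11, mid=5, val=65
Step 2: lo=6, hi=11, mid=8, val=83
Step 3: lo=9, hi=11, mid=10, val=90
Step 4: lo=11, hi=11, mid=11, val=98

Found at index 11


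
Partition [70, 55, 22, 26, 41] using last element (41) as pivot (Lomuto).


Pivot: 41
  22 <= 41: swap -> [22, 55, 70, 26, 41]
  26 <= 41: swap -> [22, 26, 70, 55, 41]
Place pivot at 2: [22, 26, 41, 55, 70]

Partitioned: [22, 26, 41, 55, 70]


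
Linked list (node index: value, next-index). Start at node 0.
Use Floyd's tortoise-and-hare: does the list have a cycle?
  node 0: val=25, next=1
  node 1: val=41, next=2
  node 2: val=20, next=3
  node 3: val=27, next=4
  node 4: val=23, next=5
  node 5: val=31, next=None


Floyd's tortoise (slow, +1) and hare (fast, +2):
  init: slow=0, fast=0
  step 1: slow=1, fast=2
  step 2: slow=2, fast=4
  step 3: fast 4->5->None, no cycle

Cycle: no


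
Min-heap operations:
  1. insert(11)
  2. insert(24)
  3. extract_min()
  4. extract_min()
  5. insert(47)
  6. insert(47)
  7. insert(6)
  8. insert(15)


insert(11) -> [11]
insert(24) -> [11, 24]
extract_min()->11, [24]
extract_min()->24, []
insert(47) -> [47]
insert(47) -> [47, 47]
insert(6) -> [6, 47, 47]
insert(15) -> [6, 15, 47, 47]

Final heap: [6, 15, 47, 47]


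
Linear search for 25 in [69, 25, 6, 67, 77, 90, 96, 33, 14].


i=0: 69!=25
i=1: 25==25 found!

Found at 1, 2 comps


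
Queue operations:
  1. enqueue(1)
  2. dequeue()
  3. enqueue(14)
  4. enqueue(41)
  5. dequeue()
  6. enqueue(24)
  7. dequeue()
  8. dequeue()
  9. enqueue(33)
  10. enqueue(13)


enqueue(1) -> [1]
dequeue()->1, []
enqueue(14) -> [14]
enqueue(41) -> [14, 41]
dequeue()->14, [41]
enqueue(24) -> [41, 24]
dequeue()->41, [24]
dequeue()->24, []
enqueue(33) -> [33]
enqueue(13) -> [33, 13]

Final queue: [33, 13]


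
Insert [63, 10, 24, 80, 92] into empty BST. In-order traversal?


Insert 63: root
Insert 10: L from 63
Insert 24: L from 63 -> R from 10
Insert 80: R from 63
Insert 92: R from 63 -> R from 80

In-order: [10, 24, 63, 80, 92]


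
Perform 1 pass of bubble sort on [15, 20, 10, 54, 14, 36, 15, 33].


Initial: [15, 20, 10, 54, 14, 36, 15, 33]
Pass 1: [15, 10, 20, 14, 36, 15, 33, 54] (5 swaps)

After 1 pass: [15, 10, 20, 14, 36, 15, 33, 54]


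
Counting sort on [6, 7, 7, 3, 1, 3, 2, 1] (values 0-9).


Input: [6, 7, 7, 3, 1, 3, 2, 1]
Counts: [0, 2, 1, 2, 0, 0, 1, 2, 0, 0]

Sorted: [1, 1, 2, 3, 3, 6, 7, 7]


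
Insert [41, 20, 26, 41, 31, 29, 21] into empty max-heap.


Insert 41: [41]
Insert 20: [41, 20]
Insert 26: [41, 20, 26]
Insert 41: [41, 41, 26, 20]
Insert 31: [41, 41, 26, 20, 31]
Insert 29: [41, 41, 29, 20, 31, 26]
Insert 21: [41, 41, 29, 20, 31, 26, 21]

Final heap: [41, 41, 29, 20, 31, 26, 21]


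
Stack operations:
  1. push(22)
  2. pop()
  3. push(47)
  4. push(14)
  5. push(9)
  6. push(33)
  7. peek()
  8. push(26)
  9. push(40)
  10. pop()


push(22) -> [22]
pop()->22, []
push(47) -> [47]
push(14) -> [47, 14]
push(9) -> [47, 14, 9]
push(33) -> [47, 14, 9, 33]
peek()->33
push(26) -> [47, 14, 9, 33, 26]
push(40) -> [47, 14, 9, 33, 26, 40]
pop()->40, [47, 14, 9, 33, 26]

Final stack: [47, 14, 9, 33, 26]


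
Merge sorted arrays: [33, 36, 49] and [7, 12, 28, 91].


Take 7 from B
Take 12 from B
Take 28 from B
Take 33 from A
Take 36 from A
Take 49 from A

Merged: [7, 12, 28, 33, 36, 49, 91]


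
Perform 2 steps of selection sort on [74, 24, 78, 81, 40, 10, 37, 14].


Initial: [74, 24, 78, 81, 40, 10, 37, 14]
Step 1: min=10 at 5
  Swap: [10, 24, 78, 81, 40, 74, 37, 14]
Step 2: min=14 at 7
  Swap: [10, 14, 78, 81, 40, 74, 37, 24]

After 2 steps: [10, 14, 78, 81, 40, 74, 37, 24]


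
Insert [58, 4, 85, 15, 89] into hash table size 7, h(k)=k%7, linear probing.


Insert 58: h=2 -> slot 2
Insert 4: h=4 -> slot 4
Insert 85: h=1 -> slot 1
Insert 15: h=1, 2 probes -> slot 3
Insert 89: h=5 -> slot 5

Table: [None, 85, 58, 15, 4, 89, None]


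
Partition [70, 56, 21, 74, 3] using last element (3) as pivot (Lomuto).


Pivot: 3
Place pivot at 0: [3, 56, 21, 74, 70]

Partitioned: [3, 56, 21, 74, 70]


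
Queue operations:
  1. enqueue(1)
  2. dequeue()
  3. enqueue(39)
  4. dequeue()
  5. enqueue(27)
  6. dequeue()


enqueue(1) -> [1]
dequeue()->1, []
enqueue(39) -> [39]
dequeue()->39, []
enqueue(27) -> [27]
dequeue()->27, []

Final queue: []


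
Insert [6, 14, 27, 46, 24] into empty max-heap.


Insert 6: [6]
Insert 14: [14, 6]
Insert 27: [27, 6, 14]
Insert 46: [46, 27, 14, 6]
Insert 24: [46, 27, 14, 6, 24]

Final heap: [46, 27, 14, 6, 24]


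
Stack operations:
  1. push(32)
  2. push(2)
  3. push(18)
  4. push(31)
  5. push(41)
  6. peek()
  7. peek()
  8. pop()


push(32) -> [32]
push(2) -> [32, 2]
push(18) -> [32, 2, 18]
push(31) -> [32, 2, 18, 31]
push(41) -> [32, 2, 18, 31, 41]
peek()->41
peek()->41
pop()->41, [32, 2, 18, 31]

Final stack: [32, 2, 18, 31]


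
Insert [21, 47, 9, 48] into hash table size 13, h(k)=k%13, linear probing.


Insert 21: h=8 -> slot 8
Insert 47: h=8, 1 probes -> slot 9
Insert 9: h=9, 1 probes -> slot 10
Insert 48: h=9, 2 probes -> slot 11

Table: [None, None, None, None, None, None, None, None, 21, 47, 9, 48, None]
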